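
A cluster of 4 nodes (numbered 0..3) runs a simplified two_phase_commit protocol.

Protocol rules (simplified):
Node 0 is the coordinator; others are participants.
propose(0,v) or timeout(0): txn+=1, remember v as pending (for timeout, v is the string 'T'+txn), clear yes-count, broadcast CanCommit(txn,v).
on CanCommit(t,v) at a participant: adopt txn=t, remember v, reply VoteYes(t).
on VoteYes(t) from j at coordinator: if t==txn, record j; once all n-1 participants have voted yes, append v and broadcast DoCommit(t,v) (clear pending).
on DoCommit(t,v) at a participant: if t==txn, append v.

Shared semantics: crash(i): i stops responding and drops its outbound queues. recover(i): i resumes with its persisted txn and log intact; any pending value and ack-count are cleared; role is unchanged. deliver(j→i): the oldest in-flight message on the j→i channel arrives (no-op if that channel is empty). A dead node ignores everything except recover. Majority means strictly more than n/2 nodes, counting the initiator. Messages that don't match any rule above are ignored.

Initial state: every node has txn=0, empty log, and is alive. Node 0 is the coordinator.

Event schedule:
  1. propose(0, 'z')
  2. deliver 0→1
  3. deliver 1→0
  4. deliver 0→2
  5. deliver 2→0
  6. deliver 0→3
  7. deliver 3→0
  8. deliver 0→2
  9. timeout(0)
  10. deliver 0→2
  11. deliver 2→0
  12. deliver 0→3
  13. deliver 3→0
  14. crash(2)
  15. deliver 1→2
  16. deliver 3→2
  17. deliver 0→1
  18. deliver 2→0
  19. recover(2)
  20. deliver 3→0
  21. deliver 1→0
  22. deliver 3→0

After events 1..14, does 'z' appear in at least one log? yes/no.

after 1 — propose(0,'z'): n0:coor/t1/[-]
after 2 — deliver 0→1: n1:part/t1/[-]
after 3 — deliver 1→0: ·
after 4 — deliver 0→2: n2:part/t1/[-]
after 5 — deliver 2→0: ·
after 6 — deliver 0→3: n3:part/t1/[-]
after 7 — deliver 3→0: n0:coor/t1/[z]
after 8 — deliver 0→2: n2:part/t1/[z]
after 9 — timeout(0): n0:coor/t2/[z]
after 10 — deliver 0→2: n2:part/t2/[z]
after 11 — deliver 2→0: ·
after 12 — deliver 0→3: n3:part/t1/[z]
after 13 — deliver 3→0: ·
after 14 — crash(2): n2:✗part/t2/[z]

yes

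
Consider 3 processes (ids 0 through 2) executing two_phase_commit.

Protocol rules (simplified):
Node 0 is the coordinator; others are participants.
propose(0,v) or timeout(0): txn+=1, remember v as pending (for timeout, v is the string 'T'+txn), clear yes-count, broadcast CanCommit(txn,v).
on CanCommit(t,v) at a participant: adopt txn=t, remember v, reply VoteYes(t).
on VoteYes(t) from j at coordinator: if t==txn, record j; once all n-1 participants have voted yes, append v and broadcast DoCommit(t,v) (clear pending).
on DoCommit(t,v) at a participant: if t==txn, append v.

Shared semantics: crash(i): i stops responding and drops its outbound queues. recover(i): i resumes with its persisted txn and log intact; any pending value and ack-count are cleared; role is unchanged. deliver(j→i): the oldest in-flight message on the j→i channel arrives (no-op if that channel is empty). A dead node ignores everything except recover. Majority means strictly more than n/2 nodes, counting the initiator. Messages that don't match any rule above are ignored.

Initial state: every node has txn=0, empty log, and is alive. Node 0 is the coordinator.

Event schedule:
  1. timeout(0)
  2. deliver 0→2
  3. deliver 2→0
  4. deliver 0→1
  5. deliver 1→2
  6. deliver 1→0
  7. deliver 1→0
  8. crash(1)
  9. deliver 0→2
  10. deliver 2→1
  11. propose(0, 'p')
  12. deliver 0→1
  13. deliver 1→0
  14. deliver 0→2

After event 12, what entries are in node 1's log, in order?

after 1 — timeout(0): n0:coor/t1/[-]
after 2 — deliver 0→2: n2:part/t1/[-]
after 3 — deliver 2→0: ·
after 4 — deliver 0→1: n1:part/t1/[-]
after 5 — deliver 1→2: ·
after 6 — deliver 1→0: n0:coor/t1/[T1]
after 7 — deliver 1→0: ·
after 8 — crash(1): n1:✗part/t1/[-]
after 9 — deliver 0→2: n2:part/t1/[T1]
after 10 — deliver 2→1: ·
after 11 — propose(0,'p'): n0:coor/t2/[T1]
after 12 — deliver 0→1: ·

empty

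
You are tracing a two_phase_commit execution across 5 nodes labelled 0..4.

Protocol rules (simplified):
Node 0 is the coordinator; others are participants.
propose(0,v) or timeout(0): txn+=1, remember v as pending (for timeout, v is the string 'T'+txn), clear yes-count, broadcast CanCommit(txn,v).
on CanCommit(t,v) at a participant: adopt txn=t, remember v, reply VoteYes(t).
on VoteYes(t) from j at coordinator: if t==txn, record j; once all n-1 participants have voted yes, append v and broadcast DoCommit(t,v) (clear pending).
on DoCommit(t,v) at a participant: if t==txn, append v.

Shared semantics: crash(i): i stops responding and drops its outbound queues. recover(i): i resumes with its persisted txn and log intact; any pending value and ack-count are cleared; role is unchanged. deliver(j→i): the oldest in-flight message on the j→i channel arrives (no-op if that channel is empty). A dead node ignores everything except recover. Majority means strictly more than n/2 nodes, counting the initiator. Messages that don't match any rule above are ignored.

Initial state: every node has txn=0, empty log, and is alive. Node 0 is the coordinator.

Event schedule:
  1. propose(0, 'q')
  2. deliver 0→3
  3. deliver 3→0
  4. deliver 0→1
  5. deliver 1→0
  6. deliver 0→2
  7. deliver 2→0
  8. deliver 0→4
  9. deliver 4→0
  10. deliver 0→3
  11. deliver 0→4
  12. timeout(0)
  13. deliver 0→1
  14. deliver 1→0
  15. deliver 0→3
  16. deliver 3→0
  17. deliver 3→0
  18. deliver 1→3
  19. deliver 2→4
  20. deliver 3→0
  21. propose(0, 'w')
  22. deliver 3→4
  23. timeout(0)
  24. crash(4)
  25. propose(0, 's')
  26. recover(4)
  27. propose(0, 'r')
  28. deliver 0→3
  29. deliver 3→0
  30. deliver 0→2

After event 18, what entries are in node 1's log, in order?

1. propose(0,'q'):  <0:coor t1 ->
2. deliver 0→3:  <3:part t1 ->
3. deliver 3→0:  nop
4. deliver 0→1:  <1:part t1 ->
5. deliver 1→0:  nop
6. deliver 0→2:  <2:part t1 ->
7. deliver 2→0:  nop
8. deliver 0→4:  <4:part t1 ->
9. deliver 4→0:  <0:coor t1 q>
10. deliver 0→3:  <3:part t1 q>
11. deliver 0→4:  <4:part t1 q>
12. timeout(0):  <0:coor t2 q>
13. deliver 0→1:  <1:part t1 q>
14. deliver 1→0:  nop
15. deliver 0→3:  <3:part t2 q>
16. deliver 3→0:  nop
17. deliver 3→0:  nop
18. deliver 1→3:  nop

q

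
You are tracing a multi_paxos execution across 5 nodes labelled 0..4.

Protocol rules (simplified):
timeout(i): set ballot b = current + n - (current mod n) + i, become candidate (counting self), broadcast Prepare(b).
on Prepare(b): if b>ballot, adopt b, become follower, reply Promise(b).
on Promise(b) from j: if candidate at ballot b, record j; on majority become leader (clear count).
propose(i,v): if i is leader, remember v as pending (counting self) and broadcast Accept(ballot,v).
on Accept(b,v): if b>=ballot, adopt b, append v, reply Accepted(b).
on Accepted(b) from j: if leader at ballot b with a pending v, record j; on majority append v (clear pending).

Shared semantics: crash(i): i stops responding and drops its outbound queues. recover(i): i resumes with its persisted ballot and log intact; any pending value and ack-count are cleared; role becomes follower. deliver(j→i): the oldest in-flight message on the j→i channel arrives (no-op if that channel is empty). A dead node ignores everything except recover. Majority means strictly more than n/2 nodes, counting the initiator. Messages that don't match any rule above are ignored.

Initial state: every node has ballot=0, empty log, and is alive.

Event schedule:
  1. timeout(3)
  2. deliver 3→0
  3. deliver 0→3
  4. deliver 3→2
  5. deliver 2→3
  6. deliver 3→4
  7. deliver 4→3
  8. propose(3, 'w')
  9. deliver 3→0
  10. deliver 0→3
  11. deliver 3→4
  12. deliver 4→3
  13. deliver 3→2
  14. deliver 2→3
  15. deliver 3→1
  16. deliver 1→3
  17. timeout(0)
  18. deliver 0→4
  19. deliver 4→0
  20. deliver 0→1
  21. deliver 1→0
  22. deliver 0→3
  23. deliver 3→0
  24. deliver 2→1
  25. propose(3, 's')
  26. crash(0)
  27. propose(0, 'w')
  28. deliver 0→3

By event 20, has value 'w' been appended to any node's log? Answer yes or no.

yes

step 1 timeout(3): 3={cand,b=8,log=-}
step 2 deliver 3→0: 0={foll,b=8,log=-}
step 3 deliver 0→3: —
step 4 deliver 3→2: 2={foll,b=8,log=-}
step 5 deliver 2→3: 3={lead,b=8,log=-}
step 6 deliver 3→4: 4={foll,b=8,log=-}
step 7 deliver 4→3: —
step 8 propose(3,'w'): —
step 9 deliver 3→0: 0={foll,b=8,log=w}
step 10 deliver 0→3: —
step 11 deliver 3→4: 4={foll,b=8,log=w}
step 12 deliver 4→3: 3={lead,b=8,log=w}
step 13 deliver 3→2: 2={foll,b=8,log=w}
step 14 deliver 2→3: —
step 15 deliver 3→1: 1={foll,b=8,log=-}
step 16 deliver 1→3: —
step 17 timeout(0): 0={cand,b=10,log=w}
step 18 deliver 0→4: 4={foll,b=10,log=w}
step 19 deliver 4→0: —
step 20 deliver 0→1: 1={foll,b=10,log=-}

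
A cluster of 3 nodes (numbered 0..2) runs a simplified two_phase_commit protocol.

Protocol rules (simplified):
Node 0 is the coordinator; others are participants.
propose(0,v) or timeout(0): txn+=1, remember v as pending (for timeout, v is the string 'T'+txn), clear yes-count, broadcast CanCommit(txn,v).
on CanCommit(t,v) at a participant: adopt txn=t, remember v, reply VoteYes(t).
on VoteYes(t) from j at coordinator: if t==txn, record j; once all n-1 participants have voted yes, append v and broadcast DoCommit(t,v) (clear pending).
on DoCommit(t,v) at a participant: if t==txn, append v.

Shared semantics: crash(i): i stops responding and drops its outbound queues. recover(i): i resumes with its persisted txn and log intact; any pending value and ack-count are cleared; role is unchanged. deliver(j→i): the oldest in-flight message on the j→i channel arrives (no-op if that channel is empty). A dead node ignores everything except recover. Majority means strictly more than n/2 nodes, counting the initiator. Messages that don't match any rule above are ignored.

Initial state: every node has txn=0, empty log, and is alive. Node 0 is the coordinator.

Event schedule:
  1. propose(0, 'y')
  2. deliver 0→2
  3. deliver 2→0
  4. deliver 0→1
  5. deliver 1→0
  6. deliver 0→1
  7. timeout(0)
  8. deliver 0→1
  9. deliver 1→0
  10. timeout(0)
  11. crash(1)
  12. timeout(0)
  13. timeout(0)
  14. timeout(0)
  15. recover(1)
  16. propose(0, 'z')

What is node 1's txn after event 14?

2

step 1 propose(0,'y'): 0={coor,t=1,log=-}
step 2 deliver 0→2: 2={part,t=1,log=-}
step 3 deliver 2→0: —
step 4 deliver 0→1: 1={part,t=1,log=-}
step 5 deliver 1→0: 0={coor,t=1,log=y}
step 6 deliver 0→1: 1={part,t=1,log=y}
step 7 timeout(0): 0={coor,t=2,log=y}
step 8 deliver 0→1: 1={part,t=2,log=y}
step 9 deliver 1→0: —
step 10 timeout(0): 0={coor,t=3,log=y}
step 11 crash(1): 1={✗part,t=2,log=y}
step 12 timeout(0): 0={coor,t=4,log=y}
step 13 timeout(0): 0={coor,t=5,log=y}
step 14 timeout(0): 0={coor,t=6,log=y}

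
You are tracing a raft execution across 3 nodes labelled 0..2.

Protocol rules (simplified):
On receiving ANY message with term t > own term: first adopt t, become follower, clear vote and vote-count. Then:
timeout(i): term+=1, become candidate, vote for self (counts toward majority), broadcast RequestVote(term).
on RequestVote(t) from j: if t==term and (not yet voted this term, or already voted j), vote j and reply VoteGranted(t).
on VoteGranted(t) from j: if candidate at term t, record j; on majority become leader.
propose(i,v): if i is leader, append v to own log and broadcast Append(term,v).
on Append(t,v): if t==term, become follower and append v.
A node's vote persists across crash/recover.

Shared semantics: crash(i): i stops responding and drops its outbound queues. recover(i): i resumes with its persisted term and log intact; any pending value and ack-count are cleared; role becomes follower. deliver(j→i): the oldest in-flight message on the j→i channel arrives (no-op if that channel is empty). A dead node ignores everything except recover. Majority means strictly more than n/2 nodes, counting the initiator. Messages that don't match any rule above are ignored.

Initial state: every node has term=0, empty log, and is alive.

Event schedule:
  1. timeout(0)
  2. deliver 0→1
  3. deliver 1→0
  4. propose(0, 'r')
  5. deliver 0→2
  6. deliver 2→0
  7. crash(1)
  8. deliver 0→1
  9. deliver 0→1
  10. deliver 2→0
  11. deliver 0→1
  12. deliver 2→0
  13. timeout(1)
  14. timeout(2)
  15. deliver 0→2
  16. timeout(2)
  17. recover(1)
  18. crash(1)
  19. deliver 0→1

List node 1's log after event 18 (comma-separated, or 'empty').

step 1 timeout(0): 0={cand,t=1,log=-}
step 2 deliver 0→1: 1={foll,t=1,log=-}
step 3 deliver 1→0: 0={lead,t=1,log=-}
step 4 propose(0,'r'): 0={lead,t=1,log=r}
step 5 deliver 0→2: 2={foll,t=1,log=-}
step 6 deliver 2→0: —
step 7 crash(1): 1={✗foll,t=1,log=-}
step 8 deliver 0→1: —
step 9 deliver 0→1: —
step 10 deliver 2→0: —
step 11 deliver 0→1: —
step 12 deliver 2→0: —
step 13 timeout(1): —
step 14 timeout(2): 2={cand,t=2,log=-}
step 15 deliver 0→2: —
step 16 timeout(2): 2={cand,t=3,log=-}
step 17 recover(1): 1={foll,t=1,log=-}
step 18 crash(1): 1={✗foll,t=1,log=-}

empty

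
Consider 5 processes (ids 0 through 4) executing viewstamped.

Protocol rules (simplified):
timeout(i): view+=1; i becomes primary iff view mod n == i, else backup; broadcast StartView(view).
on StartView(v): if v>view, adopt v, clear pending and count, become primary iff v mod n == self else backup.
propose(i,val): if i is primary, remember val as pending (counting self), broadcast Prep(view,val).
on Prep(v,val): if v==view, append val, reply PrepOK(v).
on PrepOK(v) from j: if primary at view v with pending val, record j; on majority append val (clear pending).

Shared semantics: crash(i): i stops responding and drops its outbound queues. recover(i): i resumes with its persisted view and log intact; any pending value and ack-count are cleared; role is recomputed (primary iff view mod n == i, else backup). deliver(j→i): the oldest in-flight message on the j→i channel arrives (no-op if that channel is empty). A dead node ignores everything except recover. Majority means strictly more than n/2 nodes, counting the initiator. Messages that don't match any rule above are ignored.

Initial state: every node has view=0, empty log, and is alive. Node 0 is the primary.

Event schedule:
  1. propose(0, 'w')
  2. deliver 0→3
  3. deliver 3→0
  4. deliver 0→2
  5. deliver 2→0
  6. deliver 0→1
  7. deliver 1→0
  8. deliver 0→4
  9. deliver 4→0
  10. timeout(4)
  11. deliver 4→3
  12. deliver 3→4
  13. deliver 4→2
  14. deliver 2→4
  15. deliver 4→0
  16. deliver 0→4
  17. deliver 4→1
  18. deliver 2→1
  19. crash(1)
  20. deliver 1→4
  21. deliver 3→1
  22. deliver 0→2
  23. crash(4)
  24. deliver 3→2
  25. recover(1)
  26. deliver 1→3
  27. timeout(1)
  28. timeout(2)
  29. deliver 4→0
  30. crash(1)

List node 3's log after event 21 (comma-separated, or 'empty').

after 1 — propose(0,'w'): ·
after 2 — deliver 0→3: n3:back/v0/[w]
after 3 — deliver 3→0: ·
after 4 — deliver 0→2: n2:back/v0/[w]
after 5 — deliver 2→0: n0:prim/v0/[w]
after 6 — deliver 0→1: n1:back/v0/[w]
after 7 — deliver 1→0: ·
after 8 — deliver 0→4: n4:back/v0/[w]
after 9 — deliver 4→0: ·
after 10 — timeout(4): n4:back/v1/[w]
after 11 — deliver 4→3: n3:back/v1/[w]
after 12 — deliver 3→4: ·
after 13 — deliver 4→2: n2:back/v1/[w]
after 14 — deliver 2→4: ·
after 15 — deliver 4→0: n0:back/v1/[w]
after 16 — deliver 0→4: ·
after 17 — deliver 4→1: n1:prim/v1/[w]
after 18 — deliver 2→1: ·
after 19 — crash(1): n1:✗prim/v1/[w]
after 20 — deliver 1→4: ·
after 21 — deliver 3→1: ·

w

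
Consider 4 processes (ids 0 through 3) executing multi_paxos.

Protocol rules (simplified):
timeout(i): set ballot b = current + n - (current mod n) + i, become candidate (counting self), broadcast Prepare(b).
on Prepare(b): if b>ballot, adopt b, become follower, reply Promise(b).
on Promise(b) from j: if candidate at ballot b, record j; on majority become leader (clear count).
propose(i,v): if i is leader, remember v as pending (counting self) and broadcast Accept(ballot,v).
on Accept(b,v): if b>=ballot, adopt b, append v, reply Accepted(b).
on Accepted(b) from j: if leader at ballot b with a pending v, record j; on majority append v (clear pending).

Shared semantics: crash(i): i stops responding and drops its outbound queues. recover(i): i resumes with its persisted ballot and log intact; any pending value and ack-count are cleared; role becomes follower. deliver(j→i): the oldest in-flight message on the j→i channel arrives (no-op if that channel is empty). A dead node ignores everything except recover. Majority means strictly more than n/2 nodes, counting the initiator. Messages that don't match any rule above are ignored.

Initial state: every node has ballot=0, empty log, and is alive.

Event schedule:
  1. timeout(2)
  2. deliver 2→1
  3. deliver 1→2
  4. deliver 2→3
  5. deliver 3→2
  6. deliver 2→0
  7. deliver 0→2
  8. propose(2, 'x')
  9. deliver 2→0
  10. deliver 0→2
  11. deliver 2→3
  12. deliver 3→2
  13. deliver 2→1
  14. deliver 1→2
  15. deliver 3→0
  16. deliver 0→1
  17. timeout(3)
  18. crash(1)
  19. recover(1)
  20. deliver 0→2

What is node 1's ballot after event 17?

step 1 timeout(2): 2={cand,b=6,log=-}
step 2 deliver 2→1: 1={foll,b=6,log=-}
step 3 deliver 1→2: —
step 4 deliver 2→3: 3={foll,b=6,log=-}
step 5 deliver 3→2: 2={lead,b=6,log=-}
step 6 deliver 2→0: 0={foll,b=6,log=-}
step 7 deliver 0→2: —
step 8 propose(2,'x'): —
step 9 deliver 2→0: 0={foll,b=6,log=x}
step 10 deliver 0→2: —
step 11 deliver 2→3: 3={foll,b=6,log=x}
step 12 deliver 3→2: 2={lead,b=6,log=x}
step 13 deliver 2→1: 1={foll,b=6,log=x}
step 14 deliver 1→2: —
step 15 deliver 3→0: —
step 16 deliver 0→1: —
step 17 timeout(3): 3={cand,b=11,log=x}

6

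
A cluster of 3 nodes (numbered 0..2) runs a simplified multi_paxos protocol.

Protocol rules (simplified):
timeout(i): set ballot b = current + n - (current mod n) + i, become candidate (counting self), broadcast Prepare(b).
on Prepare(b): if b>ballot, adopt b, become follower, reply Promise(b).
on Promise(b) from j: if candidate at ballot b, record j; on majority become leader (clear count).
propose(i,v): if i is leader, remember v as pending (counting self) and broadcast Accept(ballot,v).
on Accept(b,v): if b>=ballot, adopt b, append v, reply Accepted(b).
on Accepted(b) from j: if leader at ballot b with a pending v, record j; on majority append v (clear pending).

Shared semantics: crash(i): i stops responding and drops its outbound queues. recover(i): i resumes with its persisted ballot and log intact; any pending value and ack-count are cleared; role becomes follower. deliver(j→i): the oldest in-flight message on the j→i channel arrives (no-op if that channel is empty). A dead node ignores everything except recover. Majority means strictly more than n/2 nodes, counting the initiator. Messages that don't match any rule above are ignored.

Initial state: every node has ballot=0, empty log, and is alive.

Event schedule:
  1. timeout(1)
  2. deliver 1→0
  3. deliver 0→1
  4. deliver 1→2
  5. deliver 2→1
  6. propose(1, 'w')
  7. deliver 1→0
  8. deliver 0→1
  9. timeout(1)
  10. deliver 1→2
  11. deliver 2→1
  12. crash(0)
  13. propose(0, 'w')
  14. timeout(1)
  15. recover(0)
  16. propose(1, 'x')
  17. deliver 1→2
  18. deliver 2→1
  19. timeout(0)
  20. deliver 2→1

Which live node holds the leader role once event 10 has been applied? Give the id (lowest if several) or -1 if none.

-1

e1 timeout(1): 1[cand,b=4,-]
e2 deliver 1→0: 0[foll,b=4,-]
e3 deliver 0→1: 1[lead,b=4,-]
e4 deliver 1→2: 2[foll,b=4,-]
e5 deliver 2→1: ·
e6 propose(1,'w'): ·
e7 deliver 1→0: 0[foll,b=4,w]
e8 deliver 0→1: 1[lead,b=4,w]
e9 timeout(1): 1[cand,b=7,w]
e10 deliver 1→2: 2[foll,b=4,w]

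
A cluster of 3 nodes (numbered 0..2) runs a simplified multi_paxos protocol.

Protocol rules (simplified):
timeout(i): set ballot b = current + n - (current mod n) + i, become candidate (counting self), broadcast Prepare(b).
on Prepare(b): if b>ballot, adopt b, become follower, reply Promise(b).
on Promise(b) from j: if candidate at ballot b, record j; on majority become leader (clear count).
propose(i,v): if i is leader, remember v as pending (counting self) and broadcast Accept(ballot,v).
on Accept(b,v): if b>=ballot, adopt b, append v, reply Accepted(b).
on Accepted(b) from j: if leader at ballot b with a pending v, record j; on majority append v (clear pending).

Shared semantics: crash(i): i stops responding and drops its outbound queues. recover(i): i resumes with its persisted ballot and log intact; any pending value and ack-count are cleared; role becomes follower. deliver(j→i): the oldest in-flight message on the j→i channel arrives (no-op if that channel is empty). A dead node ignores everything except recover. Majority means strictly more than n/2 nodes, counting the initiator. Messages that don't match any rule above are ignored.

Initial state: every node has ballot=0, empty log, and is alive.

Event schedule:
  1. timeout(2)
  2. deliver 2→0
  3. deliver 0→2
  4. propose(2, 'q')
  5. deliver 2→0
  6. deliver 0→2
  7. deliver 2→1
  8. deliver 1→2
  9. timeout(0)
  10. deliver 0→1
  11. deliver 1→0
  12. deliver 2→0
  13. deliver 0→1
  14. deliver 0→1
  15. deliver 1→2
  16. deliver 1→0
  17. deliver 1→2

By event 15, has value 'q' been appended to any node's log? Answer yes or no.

yes

after 1 — timeout(2): n2:cand/b5/[-]
after 2 — deliver 2→0: n0:foll/b5/[-]
after 3 — deliver 0→2: n2:lead/b5/[-]
after 4 — propose(2,'q'): ·
after 5 — deliver 2→0: n0:foll/b5/[q]
after 6 — deliver 0→2: n2:lead/b5/[q]
after 7 — deliver 2→1: n1:foll/b5/[-]
after 8 — deliver 1→2: ·
after 9 — timeout(0): n0:cand/b6/[q]
after 10 — deliver 0→1: n1:foll/b6/[-]
after 11 — deliver 1→0: n0:lead/b6/[q]
after 12 — deliver 2→0: ·
after 13 — deliver 0→1: ·
after 14 — deliver 0→1: ·
after 15 — deliver 1→2: ·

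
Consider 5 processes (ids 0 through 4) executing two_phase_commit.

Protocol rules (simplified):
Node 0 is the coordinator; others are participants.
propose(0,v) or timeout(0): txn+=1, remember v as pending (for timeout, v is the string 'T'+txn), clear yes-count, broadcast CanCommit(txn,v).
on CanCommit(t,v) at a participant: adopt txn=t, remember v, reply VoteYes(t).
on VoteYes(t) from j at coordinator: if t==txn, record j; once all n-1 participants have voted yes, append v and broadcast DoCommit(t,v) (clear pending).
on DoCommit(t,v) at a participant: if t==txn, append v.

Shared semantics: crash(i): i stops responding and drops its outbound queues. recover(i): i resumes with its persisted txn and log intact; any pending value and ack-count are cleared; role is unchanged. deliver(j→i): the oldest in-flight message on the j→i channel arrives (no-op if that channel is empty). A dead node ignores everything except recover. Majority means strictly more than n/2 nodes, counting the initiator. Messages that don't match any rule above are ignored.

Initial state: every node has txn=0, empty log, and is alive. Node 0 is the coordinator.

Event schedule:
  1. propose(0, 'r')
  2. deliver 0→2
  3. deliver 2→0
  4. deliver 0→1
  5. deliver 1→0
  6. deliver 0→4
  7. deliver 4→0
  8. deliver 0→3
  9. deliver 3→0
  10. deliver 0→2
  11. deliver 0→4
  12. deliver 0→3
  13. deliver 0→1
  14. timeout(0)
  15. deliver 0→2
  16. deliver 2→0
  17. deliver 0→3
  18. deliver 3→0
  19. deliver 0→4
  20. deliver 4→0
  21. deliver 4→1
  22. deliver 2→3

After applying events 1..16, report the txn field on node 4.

1

step 1 propose(0,'r'): 0={coor,t=1,log=-}
step 2 deliver 0→2: 2={part,t=1,log=-}
step 3 deliver 2→0: —
step 4 deliver 0→1: 1={part,t=1,log=-}
step 5 deliver 1→0: —
step 6 deliver 0→4: 4={part,t=1,log=-}
step 7 deliver 4→0: —
step 8 deliver 0→3: 3={part,t=1,log=-}
step 9 deliver 3→0: 0={coor,t=1,log=r}
step 10 deliver 0→2: 2={part,t=1,log=r}
step 11 deliver 0→4: 4={part,t=1,log=r}
step 12 deliver 0→3: 3={part,t=1,log=r}
step 13 deliver 0→1: 1={part,t=1,log=r}
step 14 timeout(0): 0={coor,t=2,log=r}
step 15 deliver 0→2: 2={part,t=2,log=r}
step 16 deliver 2→0: —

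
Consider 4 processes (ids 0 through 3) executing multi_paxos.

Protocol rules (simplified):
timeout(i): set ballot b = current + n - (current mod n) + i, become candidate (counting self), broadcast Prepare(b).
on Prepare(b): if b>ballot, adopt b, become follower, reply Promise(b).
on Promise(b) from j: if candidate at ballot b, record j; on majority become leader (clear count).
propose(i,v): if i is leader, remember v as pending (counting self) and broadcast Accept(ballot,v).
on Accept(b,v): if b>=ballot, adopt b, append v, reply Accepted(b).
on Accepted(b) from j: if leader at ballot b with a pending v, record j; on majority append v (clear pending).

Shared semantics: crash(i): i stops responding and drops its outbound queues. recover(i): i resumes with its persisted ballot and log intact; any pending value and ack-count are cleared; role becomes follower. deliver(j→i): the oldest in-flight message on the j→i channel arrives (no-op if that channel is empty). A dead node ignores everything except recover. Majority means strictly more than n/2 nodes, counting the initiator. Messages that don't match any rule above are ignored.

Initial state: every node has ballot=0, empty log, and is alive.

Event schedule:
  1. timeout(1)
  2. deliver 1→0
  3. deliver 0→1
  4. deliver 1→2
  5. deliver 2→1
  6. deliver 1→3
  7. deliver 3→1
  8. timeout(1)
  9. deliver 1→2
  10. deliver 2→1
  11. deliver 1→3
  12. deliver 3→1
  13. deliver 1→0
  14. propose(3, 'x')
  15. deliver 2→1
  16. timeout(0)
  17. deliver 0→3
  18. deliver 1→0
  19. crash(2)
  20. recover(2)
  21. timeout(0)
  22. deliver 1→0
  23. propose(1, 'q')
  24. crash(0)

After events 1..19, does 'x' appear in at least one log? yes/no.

no

e1 timeout(1): 1[cand,b=5,-]
e2 deliver 1→0: 0[foll,b=5,-]
e3 deliver 0→1: ·
e4 deliver 1→2: 2[foll,b=5,-]
e5 deliver 2→1: 1[lead,b=5,-]
e6 deliver 1→3: 3[foll,b=5,-]
e7 deliver 3→1: ·
e8 timeout(1): 1[cand,b=9,-]
e9 deliver 1→2: 2[foll,b=9,-]
e10 deliver 2→1: ·
e11 deliver 1→3: 3[foll,b=9,-]
e12 deliver 3→1: 1[lead,b=9,-]
e13 deliver 1→0: 0[foll,b=9,-]
e14 propose(3,'x'): ·
e15 deliver 2→1: ·
e16 timeout(0): 0[cand,b=12,-]
e17 deliver 0→3: 3[foll,b=12,-]
e18 deliver 1→0: ·
e19 crash(2): 2[✗foll,b=9,-]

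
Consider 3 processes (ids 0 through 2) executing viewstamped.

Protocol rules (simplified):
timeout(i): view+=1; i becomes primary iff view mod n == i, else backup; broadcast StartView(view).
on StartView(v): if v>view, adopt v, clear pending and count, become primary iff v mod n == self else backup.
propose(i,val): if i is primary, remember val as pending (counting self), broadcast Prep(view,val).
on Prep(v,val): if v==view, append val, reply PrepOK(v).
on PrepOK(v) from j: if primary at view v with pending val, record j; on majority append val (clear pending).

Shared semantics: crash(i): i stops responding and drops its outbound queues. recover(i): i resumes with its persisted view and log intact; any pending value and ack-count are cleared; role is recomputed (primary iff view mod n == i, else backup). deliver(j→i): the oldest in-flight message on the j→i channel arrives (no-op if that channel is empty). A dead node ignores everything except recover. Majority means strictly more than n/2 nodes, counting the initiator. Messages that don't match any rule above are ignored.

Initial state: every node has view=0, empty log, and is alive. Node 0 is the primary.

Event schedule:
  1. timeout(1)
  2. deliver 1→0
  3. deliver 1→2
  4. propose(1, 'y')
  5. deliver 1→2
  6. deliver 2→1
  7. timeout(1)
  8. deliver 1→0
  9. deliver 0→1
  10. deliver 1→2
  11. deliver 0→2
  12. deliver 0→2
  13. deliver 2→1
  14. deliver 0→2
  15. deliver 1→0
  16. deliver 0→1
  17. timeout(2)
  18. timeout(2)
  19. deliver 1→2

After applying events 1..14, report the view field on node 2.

[1] timeout(1) → N1(prim v1 [-])
[2] deliver 1→0 → N0(back v1 [-])
[3] deliver 1→2 → N2(back v1 [-])
[4] propose(1,'y') → ∅
[5] deliver 1→2 → N2(back v1 [y])
[6] deliver 2→1 → N1(prim v1 [y])
[7] timeout(1) → N1(back v2 [y])
[8] deliver 1→0 → N0(back v1 [y])
[9] deliver 0→1 → ∅
[10] deliver 1→2 → N2(prim v2 [y])
[11] deliver 0→2 → ∅
[12] deliver 0→2 → ∅
[13] deliver 2→1 → ∅
[14] deliver 0→2 → ∅

2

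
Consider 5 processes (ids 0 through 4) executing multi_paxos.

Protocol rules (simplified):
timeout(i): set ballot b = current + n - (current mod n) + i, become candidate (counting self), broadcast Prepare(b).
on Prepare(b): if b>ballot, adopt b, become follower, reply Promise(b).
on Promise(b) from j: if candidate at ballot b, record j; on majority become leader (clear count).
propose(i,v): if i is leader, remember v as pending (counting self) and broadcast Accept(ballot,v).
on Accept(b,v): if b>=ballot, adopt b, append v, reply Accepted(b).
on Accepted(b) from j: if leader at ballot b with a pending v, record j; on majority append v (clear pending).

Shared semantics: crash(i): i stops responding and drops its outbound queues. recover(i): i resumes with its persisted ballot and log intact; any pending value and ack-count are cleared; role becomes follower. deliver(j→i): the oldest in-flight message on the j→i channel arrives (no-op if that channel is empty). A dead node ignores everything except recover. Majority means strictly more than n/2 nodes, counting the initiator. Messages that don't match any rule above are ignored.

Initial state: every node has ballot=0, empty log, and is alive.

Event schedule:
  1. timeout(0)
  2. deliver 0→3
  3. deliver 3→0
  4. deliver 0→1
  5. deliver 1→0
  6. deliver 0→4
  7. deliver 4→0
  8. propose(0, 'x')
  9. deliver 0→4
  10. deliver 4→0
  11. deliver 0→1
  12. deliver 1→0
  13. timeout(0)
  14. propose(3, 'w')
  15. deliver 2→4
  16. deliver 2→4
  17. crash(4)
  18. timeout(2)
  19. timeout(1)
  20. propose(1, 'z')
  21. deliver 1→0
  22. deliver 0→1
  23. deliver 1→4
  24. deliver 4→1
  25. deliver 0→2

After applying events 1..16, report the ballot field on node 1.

e1 timeout(0): 0[cand,b=5,-]
e2 deliver 0→3: 3[foll,b=5,-]
e3 deliver 3→0: ·
e4 deliver 0→1: 1[foll,b=5,-]
e5 deliver 1→0: 0[lead,b=5,-]
e6 deliver 0→4: 4[foll,b=5,-]
e7 deliver 4→0: ·
e8 propose(0,'x'): ·
e9 deliver 0→4: 4[foll,b=5,x]
e10 deliver 4→0: ·
e11 deliver 0→1: 1[foll,b=5,x]
e12 deliver 1→0: 0[lead,b=5,x]
e13 timeout(0): 0[cand,b=10,x]
e14 propose(3,'w'): ·
e15 deliver 2→4: ·
e16 deliver 2→4: ·

5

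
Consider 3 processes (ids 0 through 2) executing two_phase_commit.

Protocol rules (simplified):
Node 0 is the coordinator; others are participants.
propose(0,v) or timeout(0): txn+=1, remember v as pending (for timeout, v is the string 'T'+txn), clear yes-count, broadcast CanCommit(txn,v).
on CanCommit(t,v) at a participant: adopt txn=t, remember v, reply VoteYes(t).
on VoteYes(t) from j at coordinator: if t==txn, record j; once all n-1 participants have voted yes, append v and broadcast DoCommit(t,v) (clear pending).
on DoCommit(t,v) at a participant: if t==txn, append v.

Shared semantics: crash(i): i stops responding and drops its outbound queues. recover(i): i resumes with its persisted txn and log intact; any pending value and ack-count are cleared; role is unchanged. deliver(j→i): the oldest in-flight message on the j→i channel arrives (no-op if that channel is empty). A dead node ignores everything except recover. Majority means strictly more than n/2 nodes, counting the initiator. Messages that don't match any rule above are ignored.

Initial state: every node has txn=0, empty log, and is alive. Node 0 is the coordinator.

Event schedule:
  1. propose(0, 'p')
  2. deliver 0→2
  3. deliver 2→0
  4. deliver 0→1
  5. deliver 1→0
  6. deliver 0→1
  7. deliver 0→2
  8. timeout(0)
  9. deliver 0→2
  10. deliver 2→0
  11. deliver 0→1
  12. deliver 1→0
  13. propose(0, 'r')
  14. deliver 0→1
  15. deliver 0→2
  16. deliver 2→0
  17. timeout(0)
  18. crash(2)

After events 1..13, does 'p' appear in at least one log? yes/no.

e1 propose(0,'p'): 0[coor,t=1,-]
e2 deliver 0→2: 2[part,t=1,-]
e3 deliver 2→0: ·
e4 deliver 0→1: 1[part,t=1,-]
e5 deliver 1→0: 0[coor,t=1,p]
e6 deliver 0→1: 1[part,t=1,p]
e7 deliver 0→2: 2[part,t=1,p]
e8 timeout(0): 0[coor,t=2,p]
e9 deliver 0→2: 2[part,t=2,p]
e10 deliver 2→0: ·
e11 deliver 0→1: 1[part,t=2,p]
e12 deliver 1→0: 0[coor,t=2,p,T2]
e13 propose(0,'r'): 0[coor,t=3,p,T2]

yes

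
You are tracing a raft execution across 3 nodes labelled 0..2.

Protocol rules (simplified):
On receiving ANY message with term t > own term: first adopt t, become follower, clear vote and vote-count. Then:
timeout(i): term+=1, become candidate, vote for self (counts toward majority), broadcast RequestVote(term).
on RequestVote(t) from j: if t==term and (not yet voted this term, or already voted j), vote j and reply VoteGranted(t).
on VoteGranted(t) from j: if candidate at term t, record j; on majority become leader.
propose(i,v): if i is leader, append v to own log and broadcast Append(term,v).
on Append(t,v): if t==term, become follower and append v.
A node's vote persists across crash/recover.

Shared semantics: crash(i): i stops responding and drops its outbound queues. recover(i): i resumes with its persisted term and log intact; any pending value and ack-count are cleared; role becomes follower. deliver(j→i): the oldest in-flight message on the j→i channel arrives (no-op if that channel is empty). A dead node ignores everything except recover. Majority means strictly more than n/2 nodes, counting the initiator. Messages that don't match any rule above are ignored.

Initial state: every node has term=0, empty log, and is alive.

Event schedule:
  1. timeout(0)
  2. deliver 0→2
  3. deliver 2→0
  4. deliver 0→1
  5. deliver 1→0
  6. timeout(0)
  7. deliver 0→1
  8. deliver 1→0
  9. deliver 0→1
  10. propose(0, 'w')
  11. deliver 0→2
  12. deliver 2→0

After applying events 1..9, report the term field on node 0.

e1 timeout(0): 0[cand,t=1,-]
e2 deliver 0→2: 2[foll,t=1,-]
e3 deliver 2→0: 0[lead,t=1,-]
e4 deliver 0→1: 1[foll,t=1,-]
e5 deliver 1→0: ·
e6 timeout(0): 0[cand,t=2,-]
e7 deliver 0→1: 1[foll,t=2,-]
e8 deliver 1→0: 0[lead,t=2,-]
e9 deliver 0→1: ·

2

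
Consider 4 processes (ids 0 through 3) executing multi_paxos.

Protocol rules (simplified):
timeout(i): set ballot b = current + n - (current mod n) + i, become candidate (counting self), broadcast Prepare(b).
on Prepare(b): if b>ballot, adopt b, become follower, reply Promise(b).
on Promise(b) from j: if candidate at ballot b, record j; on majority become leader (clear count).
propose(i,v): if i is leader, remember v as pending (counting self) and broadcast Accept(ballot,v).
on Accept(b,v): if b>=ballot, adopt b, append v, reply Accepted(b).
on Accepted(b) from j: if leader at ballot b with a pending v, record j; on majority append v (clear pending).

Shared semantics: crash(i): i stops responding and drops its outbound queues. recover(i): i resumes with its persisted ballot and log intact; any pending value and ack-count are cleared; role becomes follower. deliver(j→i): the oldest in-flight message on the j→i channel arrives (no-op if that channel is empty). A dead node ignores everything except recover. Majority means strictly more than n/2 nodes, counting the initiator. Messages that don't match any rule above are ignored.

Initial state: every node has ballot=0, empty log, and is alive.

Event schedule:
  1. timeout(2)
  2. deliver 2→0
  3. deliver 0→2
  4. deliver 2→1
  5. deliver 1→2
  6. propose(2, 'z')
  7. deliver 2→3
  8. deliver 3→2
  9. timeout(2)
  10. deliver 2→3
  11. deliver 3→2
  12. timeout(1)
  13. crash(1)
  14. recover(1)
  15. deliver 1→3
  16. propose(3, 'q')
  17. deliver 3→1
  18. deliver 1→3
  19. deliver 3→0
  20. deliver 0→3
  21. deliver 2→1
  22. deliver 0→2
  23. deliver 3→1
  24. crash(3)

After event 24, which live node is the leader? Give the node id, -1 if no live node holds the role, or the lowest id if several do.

after 1 — timeout(2): n2:cand/b6/[-]
after 2 — deliver 2→0: n0:foll/b6/[-]
after 3 — deliver 0→2: ·
after 4 — deliver 2→1: n1:foll/b6/[-]
after 5 — deliver 1→2: n2:lead/b6/[-]
after 6 — propose(2,'z'): ·
after 7 — deliver 2→3: n3:foll/b6/[-]
after 8 — deliver 3→2: ·
after 9 — timeout(2): n2:cand/b10/[-]
after 10 — deliver 2→3: n3:foll/b6/[z]
after 11 — deliver 3→2: ·
after 12 — timeout(1): n1:cand/b9/[-]
after 13 — crash(1): n1:✗cand/b9/[-]
after 14 — recover(1): n1:foll/b9/[-]
after 15 — deliver 1→3: ·
after 16 — propose(3,'q'): ·
after 17 — deliver 3→1: ·
after 18 — deliver 1→3: ·
after 19 — deliver 3→0: ·
after 20 — deliver 0→3: ·
after 21 — deliver 2→1: ·
after 22 — deliver 0→2: ·
after 23 — deliver 3→1: ·
after 24 — crash(3): n3:✗foll/b6/[z]

-1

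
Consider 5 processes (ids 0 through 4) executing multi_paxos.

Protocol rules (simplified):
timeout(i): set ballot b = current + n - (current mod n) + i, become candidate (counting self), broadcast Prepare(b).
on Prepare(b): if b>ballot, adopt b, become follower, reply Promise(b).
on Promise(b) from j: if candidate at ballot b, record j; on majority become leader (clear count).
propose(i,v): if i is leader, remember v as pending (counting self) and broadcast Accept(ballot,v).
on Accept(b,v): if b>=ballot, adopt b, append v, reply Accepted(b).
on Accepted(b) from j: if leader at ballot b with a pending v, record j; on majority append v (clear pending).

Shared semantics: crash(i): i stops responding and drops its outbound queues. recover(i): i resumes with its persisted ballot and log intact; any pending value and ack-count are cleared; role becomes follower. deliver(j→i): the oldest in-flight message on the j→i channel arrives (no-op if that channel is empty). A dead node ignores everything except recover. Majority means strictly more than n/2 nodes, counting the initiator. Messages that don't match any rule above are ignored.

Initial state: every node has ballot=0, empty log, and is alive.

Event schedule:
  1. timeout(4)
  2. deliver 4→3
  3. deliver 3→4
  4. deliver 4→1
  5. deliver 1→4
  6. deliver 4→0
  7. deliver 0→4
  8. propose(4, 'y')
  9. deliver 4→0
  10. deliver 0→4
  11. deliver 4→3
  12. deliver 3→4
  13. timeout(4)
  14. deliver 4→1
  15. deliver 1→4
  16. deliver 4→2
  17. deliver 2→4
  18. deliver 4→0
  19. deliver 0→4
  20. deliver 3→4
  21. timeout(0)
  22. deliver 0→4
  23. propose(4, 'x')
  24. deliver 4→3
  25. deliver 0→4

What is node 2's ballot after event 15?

0

e1 timeout(4): 4[cand,b=9,-]
e2 deliver 4→3: 3[foll,b=9,-]
e3 deliver 3→4: ·
e4 deliver 4→1: 1[foll,b=9,-]
e5 deliver 1→4: 4[lead,b=9,-]
e6 deliver 4→0: 0[foll,b=9,-]
e7 deliver 0→4: ·
e8 propose(4,'y'): ·
e9 deliver 4→0: 0[foll,b=9,y]
e10 deliver 0→4: ·
e11 deliver 4→3: 3[foll,b=9,y]
e12 deliver 3→4: 4[lead,b=9,y]
e13 timeout(4): 4[cand,b=14,y]
e14 deliver 4→1: 1[foll,b=9,y]
e15 deliver 1→4: ·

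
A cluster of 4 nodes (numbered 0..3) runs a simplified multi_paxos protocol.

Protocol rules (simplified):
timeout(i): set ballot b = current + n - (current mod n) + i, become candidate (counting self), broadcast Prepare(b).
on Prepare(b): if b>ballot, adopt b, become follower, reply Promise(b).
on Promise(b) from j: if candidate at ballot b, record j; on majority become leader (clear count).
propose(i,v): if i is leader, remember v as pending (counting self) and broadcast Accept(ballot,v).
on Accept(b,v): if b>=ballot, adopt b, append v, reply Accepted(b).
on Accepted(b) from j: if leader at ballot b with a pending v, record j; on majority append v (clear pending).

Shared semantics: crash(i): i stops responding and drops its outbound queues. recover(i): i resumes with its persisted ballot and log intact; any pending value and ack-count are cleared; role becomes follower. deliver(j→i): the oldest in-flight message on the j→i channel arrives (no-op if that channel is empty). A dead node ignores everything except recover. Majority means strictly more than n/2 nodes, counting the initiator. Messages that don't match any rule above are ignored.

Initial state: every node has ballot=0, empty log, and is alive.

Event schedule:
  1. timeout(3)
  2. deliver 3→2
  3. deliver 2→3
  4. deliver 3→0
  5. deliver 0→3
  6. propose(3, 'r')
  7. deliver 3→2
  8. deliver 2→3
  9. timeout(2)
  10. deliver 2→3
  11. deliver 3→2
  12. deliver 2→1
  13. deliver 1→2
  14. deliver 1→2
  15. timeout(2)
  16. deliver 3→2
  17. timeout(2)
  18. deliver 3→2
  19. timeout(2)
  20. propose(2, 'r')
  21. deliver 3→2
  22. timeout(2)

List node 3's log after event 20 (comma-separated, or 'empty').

e1 timeout(3): 3[cand,b=7,-]
e2 deliver 3→2: 2[foll,b=7,-]
e3 deliver 2→3: ·
e4 deliver 3→0: 0[foll,b=7,-]
e5 deliver 0→3: 3[lead,b=7,-]
e6 propose(3,'r'): ·
e7 deliver 3→2: 2[foll,b=7,r]
e8 deliver 2→3: ·
e9 timeout(2): 2[cand,b=10,r]
e10 deliver 2→3: 3[foll,b=10,-]
e11 deliver 3→2: ·
e12 deliver 2→1: 1[foll,b=10,-]
e13 deliver 1→2: 2[lead,b=10,r]
e14 deliver 1→2: ·
e15 timeout(2): 2[cand,b=14,r]
e16 deliver 3→2: ·
e17 timeout(2): 2[cand,b=18,r]
e18 deliver 3→2: ·
e19 timeout(2): 2[cand,b=22,r]
e20 propose(2,'r'): ·

empty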